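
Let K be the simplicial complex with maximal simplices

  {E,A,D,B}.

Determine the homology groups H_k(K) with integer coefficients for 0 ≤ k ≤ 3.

We work with the vertex ordering A < B < D < E. The simplices of K, each written with vertices in increasing order, are:

  0-simplices (4): A, B, D, E
  1-simplices (6): AB, AD, AE, BD, BE, DE
  2-simplices (4): ABD, ABE, ADE, BDE
  3-simplices (1): ABDE

Hence C_0 ≅ Z^4, C_1 ≅ Z^6, C_2 ≅ Z^4, C_3 ≅ Z^1.

The boundary map ∂_1: C_1 → C_0 is given by ∂[p,q] = [q] − [p]. For instance
  ∂AB = B − A.
The 4×6 boundary matrix has rank 3 and Smith normal form diag(1,1,1).

∂_2: C_2 → C_1 acts by ∂[p,q,r] = [q,r] − [p,r] + [p,q]. For instance
  ∂ABD = BD − AD + AB,
  ∂ABE = BE − AE + AB.
The resulting 6×4 matrix has rank 3, and its Smith normal form has invariant factors (1,1,1).

Boundary ∂_3: C_3 → C_2 sends each 3-simplex σ to the alternating sum Σ_i (−1)^i (σ with its i-th vertex removed). For instance
  ∂ABDE = BDE − ADE + ABE − ABD.
This gives a 4×1 integer matrix of rank 1; reducing to Smith normal form yields diagonal entries (1).

From H_k ≅ ker(∂_k) / im(∂_{k+1}) we obtain:

  H_0: rank C_0 − rank ∂_1 = 4 − 3 = 1, and the invariant factors of ∂_1 are all 1, so H_0 ≅ Z.
  H_1: rank ker ∂_1 − rank ∂_2 = (6 − 3) − 3 = 0, and the invariant factors of ∂_2 are all 1, so H_1 ≅ 0.
  H_2: rank ker ∂_2 − rank ∂_3 = (4 − 3) − 1 = 0, and the invariant factors of ∂_3 are all 1, so H_2 ≅ 0.
  H_3: rank ker ∂_3 − rank ∂_4 = (1 − 1) − 0 = 0, and there is no ∂_4, so H_3 ≅ 0.

(K is a triangulation of the 3-simplex.)

H_0 ≅ Z,  H_1 = 0,  H_2 = 0,  H_3 = 0.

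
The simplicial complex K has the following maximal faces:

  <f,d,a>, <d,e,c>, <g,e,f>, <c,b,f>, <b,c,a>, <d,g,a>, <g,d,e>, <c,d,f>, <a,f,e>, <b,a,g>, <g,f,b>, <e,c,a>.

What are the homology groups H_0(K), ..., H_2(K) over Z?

H_0 = Z,  H_1 = Z/2,  H_2 = 0.

Order the vertices as a < b < c < d < e < f < g. Listing each simplex with vertices in this order, K has dimension 2 with simplices:

  0-simplices (7): a, b, c, d, e, f, g
  1-simplices (18): ab, ac, ad, ae, af, ag, bc, bf, bg, cd, ce, cf, de, df, dg, ef, eg, fg
  2-simplices (12): abc, abg, ace, adf, adg, aef, bcf, bfg, cde, cdf, deg, efg

giving chain groups C_0 ≅ Z^7, C_1 ≅ Z^18, C_2 ≅ Z^12.

The boundary map ∂_1: C_1 → C_0 is given by ∂[p,q] = [q] − [p].
The resulting 7×18 matrix has rank 6, and its Smith normal form has invariant factors (1,1,1,1,1,1).

The boundary map ∂_2: C_2 → C_1 acts by ∂[p,q,r] = [q,r] − [p,r] + [p,q]. For instance
  ∂abc = bc − ac + ab,
  ∂adg = dg − ag + ad.
The resulting 18×12 matrix has rank 12, and its Smith normal form has invariant factors (1,1,1,1,1,1,1,1,1,1,1,2).

Now H_k = ker ∂_k / im ∂_{k+1}, so:

  H_0: rank C_0 − rank ∂_1 = 7 − 6 = 1, and the invariant factors of ∂_1 are all 1, so H_0 = Z.
  H_1: rank ker ∂_1 − rank ∂_2 = (18 − 6) − 12 = 0, and ∂_2 has invariant factor 2 > 1, so H_1 = Z/2.
  H_2: rank ker ∂_2 − rank ∂_3 = (12 − 12) − 0 = 0, and there is no ∂_3, so H_2 = 0.

As a check, the Euler characteristic is 7 − 18 + 12 = 1, which agrees with 1 − 0 + 0 = 1.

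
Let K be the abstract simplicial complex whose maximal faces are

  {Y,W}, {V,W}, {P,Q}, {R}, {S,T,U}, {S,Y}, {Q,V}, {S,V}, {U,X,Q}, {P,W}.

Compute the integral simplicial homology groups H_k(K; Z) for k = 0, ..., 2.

H_0 = Z^2,  H_1 = Z^3,  H_2 = 0.

Order the vertices as P < Q < R < S < T < U < V < W < X < Y. Listing each simplex with vertices in this order, K has dimension 2 with simplices:

  0-simplices (10): P, Q, R, S, T, U, V, W, X, Y
  1-simplices (13): PQ, PW, QU, QV, QX, ST, SU, SV, SY, TU, UX, VW, WY
  2-simplices (2): QUX, STU

so the chain groups are C_0 ≅ Z^10, C_1 ≅ Z^13, C_2 ≅ Z^2.

The boundary map ∂_1: C_1 → C_0 sends each edge [p,q] (with p < q) to q − p. For instance
  ∂SU = U − S.
The 10×13 boundary matrix has rank 8 and Smith normal form diag(1,1,1,1,1,1,1,1).

∂_2: C_2 → C_1 acts by ∂[p,q,r] = [q,r] − [p,r] + [p,q]. For instance
  ∂QUX = UX − QX + QU,
  ∂STU = TU − SU + ST.
The 13×2 boundary matrix has rank 2 and Smith normal form diag(1,1).

Computing H_k = (kernel of ∂_k) / (image of ∂_{k+1}):

  H_0: rank C_0 − rank ∂_1 = 10 − 8 = 2, and the invariant factors of ∂_1 are all 1, so H_0 ≅ Z^2.
  H_1: rank ker ∂_1 − rank ∂_2 = (13 − 8) − 2 = 3, and the invariant factors of ∂_2 are all 1, so H_1 ≅ Z^3.
  H_2: rank ker ∂_2 − rank ∂_3 = (2 − 2) − 0 = 0, and there is no ∂_3, so H_2 ≅ 0.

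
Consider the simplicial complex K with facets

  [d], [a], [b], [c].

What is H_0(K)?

H_0 ≅ Z^4.

Fix the vertex order a < b < c < d and write every simplex with vertices in increasing order. Then dim K = 0 and the simplices of K are:

  0-simplices (4): a, b, c, d

so the chain groups are C_0 ≅ Z^4.

Now H_k = ker ∂_k / im ∂_{k+1}, so:

  H_0: rank C_0 − rank ∂_1 = 4 − 0 = 4, and there is no ∂_1, so H_0 ≅ Z^4.

(K is a triangulation of a set of 4 points.)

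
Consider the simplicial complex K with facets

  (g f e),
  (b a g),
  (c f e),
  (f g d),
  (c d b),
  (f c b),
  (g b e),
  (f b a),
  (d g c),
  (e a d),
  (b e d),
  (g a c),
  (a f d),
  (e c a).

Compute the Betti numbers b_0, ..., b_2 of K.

Fix the vertex order a < b < c < d < e < f < g and write every simplex with vertices in increasing order. Then dim K = 2 and the simplices of K are:

  0-simplices (7): a, b, c, d, e, f, g
  1-simplices (21): ab, ac, ad, ae, af, ag, bc, bd, be, bf, bg, cd, ce, cf, cg, de, df, dg, ef, eg, fg
  2-simplices (14): abf, abg, ace, acg, ade, adf, bcd, bcf, bde, beg, cdg, cef, dfg, efg

Hence C_0 ≅ Z^7, C_1 ≅ Z^21, C_2 ≅ Z^14.

∂_1: C_1 → C_0 is given by ∂[p,q] = [q] − [p].
The resulting 7×21 matrix has rank 6, and its Smith normal form has invariant factors (1,1,1,1,1,1).

∂_2: C_2 → C_1 acts by ∂[p,q,r] = [q,r] − [p,r] + [p,q]. For instance
  ∂cef = ef − cf + ce,
  ∂adf = df − af + ad.
This gives a 21×14 integer matrix of rank 13; reducing to Smith normal form yields diagonal entries (1,1,1,1,1,1,1,1,1,1,1,1,1).

Now H_k = ker ∂_k / im ∂_{k+1}, so:

  H_0: rank C_0 − rank ∂_1 = 7 − 6 = 1, and the invariant factors of ∂_1 are all 1, so H_0 = Z.
  H_1: rank ker ∂_1 − rank ∂_2 = (21 − 6) − 13 = 2, and the invariant factors of ∂_2 are all 1, so H_1 = Z^2.
  H_2: rank ker ∂_2 − rank ∂_3 = (14 − 13) − 0 = 1, and there is no ∂_3, so H_2 = Z.

Hence the Betti numbers are b_0 = 1, b_1 = 2, b_2 = 1.

b_0 = 1, b_1 = 2, b_2 = 1.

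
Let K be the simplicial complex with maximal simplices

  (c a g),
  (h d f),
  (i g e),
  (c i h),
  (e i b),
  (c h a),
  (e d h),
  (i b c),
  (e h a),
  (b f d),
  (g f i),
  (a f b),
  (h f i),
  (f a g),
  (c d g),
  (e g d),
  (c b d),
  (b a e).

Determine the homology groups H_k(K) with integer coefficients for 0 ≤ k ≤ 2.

We work with the vertex ordering a < b < c < d < e < f < g < h < i. The simplices of K, each written with vertices in increasing order, are:

  0-simplices (9): a, b, c, d, e, f, g, h, i
  1-simplices (27): ab, ac, ae, af, ag, ah, bc, bd, be, bf, bi, cd, cg, ch, ci, de, df, dg, dh, eg, eh, ei, fg, fh, fi, gi, hi
  2-simplices (18): abe, abf, acg, ach, aeh, afg, bcd, bci, bdf, bei, cdg, chi, deg, deh, dfh, egi, fgi, fhi

giving chain groups C_0 ≅ Z^9, C_1 ≅ Z^27, C_2 ≅ Z^18.

Boundary ∂_1: C_1 → C_0 sends each edge [p,q] (with p < q) to q − p. For instance
  ∂ag = g − a.
As a 9×27 matrix over Z this has rank 8, with invariant factors (1,1,1,1,1,1,1,1).

Boundary ∂_2: C_2 → C_1 sends each 2-simplex [p,q,r] to [q,r] − [p,r] + [p,q]. For instance
  ∂dfh = fh − dh + df,
  ∂bci = ci − bi + bc.
The 27×18 boundary matrix has rank 17 and Smith normal form diag(1,1,1,1,1,1,1,1,1,1,1,1,1,1,1,1,1).

Computing H_k = (kernel of ∂_k) / (image of ∂_{k+1}):

  H_0: rank C_0 − rank ∂_1 = 9 − 8 = 1, and the invariant factors of ∂_1 are all 1, so H_0 = Z.
  H_1: rank ker ∂_1 − rank ∂_2 = (27 − 8) − 17 = 2, and the invariant factors of ∂_2 are all 1, so H_1 = Z^2.
  H_2: rank ker ∂_2 − rank ∂_3 = (18 − 17) − 0 = 1, and there is no ∂_3, so H_2 = Z.

H_0 ≅ Z,  H_1 ≅ Z^2,  H_2 ≅ Z.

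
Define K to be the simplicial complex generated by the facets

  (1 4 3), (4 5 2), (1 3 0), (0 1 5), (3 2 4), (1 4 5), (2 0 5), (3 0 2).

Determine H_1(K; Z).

H_1 ≅ 0.

Take the total order 0 < 1 < 2 < 3 < 4 < 5 on the vertex set. Then K (dimension 2) consists of the simplices:

  0-simplices (6): [0], [1], [2], [3], [4], [5]
  1-simplices (12): [0,1], [0,2], [0,3], [0,5], [1,3], [1,4], [1,5], [2,3], [2,4], [2,5], [3,4], [4,5]
  2-simplices (8): [0,1,3], [0,1,5], [0,2,3], [0,2,5], [1,3,4], [1,4,5], [2,3,4], [2,4,5]

so the chain groups are C_0 ≅ Z^6, C_1 ≅ Z^12, C_2 ≅ Z^8.

The boundary map ∂_1: C_1 → C_0 is given by ∂[p,q] = [q] − [p]. For instance
  ∂[0,3] = [3] − [0].
As a 6×12 matrix over Z this has rank 5, with invariant factors (1,1,1,1,1).

Boundary ∂_2: C_2 → C_1 maps a triangle to the signed sum of its edges. For instance
  ∂[0,1,3] = [1,3] − [0,3] + [0,1],
  ∂[1,3,4] = [3,4] − [1,4] + [1,3].
As a 12×8 matrix over Z this has rank 7, with invariant factors (1,1,1,1,1,1,1).

Computing H_k = (kernel of ∂_k) / (image of ∂_{k+1}):

  H_1: rank ker ∂_1 − rank ∂_2 = (12 − 5) − 7 = 0, and the invariant factors of ∂_2 are all 1, so H_1 ≅ 0.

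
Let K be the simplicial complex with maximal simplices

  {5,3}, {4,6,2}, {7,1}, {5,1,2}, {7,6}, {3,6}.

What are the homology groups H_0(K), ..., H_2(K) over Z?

We work with the vertex ordering 1 < 2 < 3 < 4 < 5 < 6 < 7. The simplices of K, each written with vertices in increasing order, are:

  0-simplices (7): [1], [2], [3], [4], [5], [6], [7]
  1-simplices (10): [1,2], [1,5], [1,7], [2,4], [2,5], [2,6], [3,5], [3,6], [4,6], [6,7]
  2-simplices (2): [1,2,5], [2,4,6]

so the chain groups are C_0 ≅ Z^7, C_1 ≅ Z^10, C_2 ≅ Z^2.

Boundary ∂_1: C_1 → C_0 sends each edge [p,q] (with p < q) to q − p. For instance
  ∂[1,7] = [7] − [1].
The resulting 7×10 matrix has rank 6, and its Smith normal form has invariant factors (1,1,1,1,1,1).

∂_2: C_2 → C_1 maps a triangle to the signed sum of its edges. For instance
  ∂[2,4,6] = [4,6] − [2,6] + [2,4],
  ∂[1,2,5] = [2,5] − [1,5] + [1,2].
The resulting 10×2 matrix has rank 2, and its Smith normal form has invariant factors (1,1).

From H_k ≅ ker(∂_k) / im(∂_{k+1}) we obtain:

  H_0: rank C_0 − rank ∂_1 = 7 − 6 = 1, and the invariant factors of ∂_1 are all 1, so H_0 = Z.
  H_1: rank ker ∂_1 − rank ∂_2 = (10 − 6) − 2 = 2, and the invariant factors of ∂_2 are all 1, so H_1 = Z^2.
  H_2: rank ker ∂_2 − rank ∂_3 = (2 − 2) − 0 = 0, and there is no ∂_3, so H_2 = 0.

H_0 ≅ Z,  H_1 ≅ Z^2,  H_2 = 0.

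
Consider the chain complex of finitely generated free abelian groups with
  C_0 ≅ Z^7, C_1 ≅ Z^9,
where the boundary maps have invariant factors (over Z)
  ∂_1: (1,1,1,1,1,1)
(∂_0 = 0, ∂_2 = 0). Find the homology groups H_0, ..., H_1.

H_0 ≅ Z,  H_1 ≅ Z^3.

H_0: b_0 = 7 − 0 − 6 = 1; torsion from ∂_1 factors > 1: none. So H_0 ≅ Z.
H_1: b_1 = 9 − 6 − 0 = 3; torsion from ∂_2 factors > 1: none. So H_1 ≅ Z^3.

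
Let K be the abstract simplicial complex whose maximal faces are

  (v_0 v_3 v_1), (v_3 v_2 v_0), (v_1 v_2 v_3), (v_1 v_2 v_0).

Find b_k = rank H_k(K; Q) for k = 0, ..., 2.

We work with the vertex ordering v_0 < v_1 < v_2 < v_3. The simplices of K, each written with vertices in increasing order, are:

  0-simplices (4): [v_0], [v_1], [v_2], [v_3]
  1-simplices (6): [v_0,v_1], [v_0,v_2], [v_0,v_3], [v_1,v_2], [v_1,v_3], [v_2,v_3]
  2-simplices (4): [v_0,v_1,v_2], [v_0,v_1,v_3], [v_0,v_2,v_3], [v_1,v_2,v_3]

giving chain groups C_0 ≅ Z^4, C_1 ≅ Z^6, C_2 ≅ Z^4.

The boundary map ∂_1: C_1 → C_0 sends each edge [p,q] (with p < q) to q − p. For instance
  ∂[v_2,v_3] = [v_3] − [v_2].
The 4×6 boundary matrix has rank 3 and Smith normal form diag(1,1,1).

Boundary ∂_2: C_2 → C_1 maps a triangle to the signed sum of its edges. For instance
  ∂[v_0,v_1,v_2] = [v_1,v_2] − [v_0,v_2] + [v_0,v_1],
  ∂[v_1,v_2,v_3] = [v_2,v_3] − [v_1,v_3] + [v_1,v_2].
The 6×4 boundary matrix has rank 3 and Smith normal form diag(1,1,1).

Now H_k = ker ∂_k / im ∂_{k+1}, so:

  H_0: rank C_0 − rank ∂_1 = 4 − 3 = 1, and the invariant factors of ∂_1 are all 1, so H_0 ≅ Z.
  H_1: rank ker ∂_1 − rank ∂_2 = (6 − 3) − 3 = 0, and the invariant factors of ∂_2 are all 1, so H_1 ≅ 0.
  H_2: rank ker ∂_2 − rank ∂_3 = (4 − 3) − 0 = 1, and there is no ∂_3, so H_2 ≅ Z.

(K is a triangulation of the 2-sphere S^2.)

Hence the Betti numbers are b_0 = 1, b_1 = 0, b_2 = 1.

b_0 = 1, b_1 = 0, b_2 = 1.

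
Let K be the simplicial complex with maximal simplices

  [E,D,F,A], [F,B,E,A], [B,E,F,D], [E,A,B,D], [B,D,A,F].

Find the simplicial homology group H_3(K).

Fix the vertex order A < B < D < E < F and write every simplex with vertices in increasing order. Then dim K = 3 and the simplices of K are:

  0-simplices (5): A, B, D, E, F
  1-simplices (10): AB, AD, AE, AF, BD, BE, BF, DE, DF, EF
  2-simplices (10): ABD, ABE, ABF, ADE, ADF, AEF, BDE, BDF, BEF, DEF
  3-simplices (5): ABDE, ABDF, ABEF, ADEF, BDEF

giving chain groups C_0 ≅ Z^5, C_1 ≅ Z^10, C_2 ≅ Z^10, C_3 ≅ Z^5.

∂_1: C_1 → C_0 sends each edge [p,q] (with p < q) to q − p. For instance
  ∂AF = F − A.
The 5×10 boundary matrix has rank 4 and Smith normal form diag(1,1,1,1).

The boundary map ∂_2: C_2 → C_1 maps a triangle to the signed sum of its edges. For instance
  ∂ADE = DE − AE + AD,
  ∂ABD = BD − AD + AB.
The 10×10 boundary matrix has rank 6 and Smith normal form diag(1,1,1,1,1,1).

∂_3: C_3 → C_2 sends each 3-simplex σ to the alternating sum Σ_i (−1)^i (σ with its i-th vertex removed). For instance
  ∂ABEF = BEF − AEF + ABF − ABE,
  ∂ABDF = BDF − ADF + ABF − ABD.
The 10×5 boundary matrix has rank 4 and Smith normal form diag(1,1,1,1).

Reading off H_k = ker ∂_k / im ∂_{k+1}:

  H_3: rank ker ∂_3 − rank ∂_4 = (5 − 4) − 0 = 1, and there is no ∂_4, so H_3 ≅ Z.

(K is a triangulation of the 3-sphere S^3.)

H_3 = Z.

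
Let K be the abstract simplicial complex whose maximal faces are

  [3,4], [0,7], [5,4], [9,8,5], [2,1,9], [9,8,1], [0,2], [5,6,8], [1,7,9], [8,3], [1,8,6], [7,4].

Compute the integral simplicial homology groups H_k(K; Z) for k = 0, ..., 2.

Take the total order 0 < 1 < 2 < 3 < 4 < 5 < 6 < 7 < 8 < 9 on the vertex set. Then K (dimension 2) consists of the simplices:

  0-simplices (10): [0], [1], [2], [3], [4], [5], [6], [7], [8], [9]
  1-simplices (18): [0,2], [0,7], [1,2], [1,6], [1,7], [1,8], [1,9], [2,9], [3,4], [3,8], [4,5], [4,7], [5,6], [5,8], [5,9], [6,8], [7,9], [8,9]
  2-simplices (6): [1,2,9], [1,6,8], [1,7,9], [1,8,9], [5,6,8], [5,8,9]

so the chain groups are C_0 ≅ Z^10, C_1 ≅ Z^18, C_2 ≅ Z^6.

The boundary map ∂_1: C_1 → C_0 is given by ∂[p,q] = [q] − [p]. For instance
  ∂[1,9] = [9] − [1].
This gives a 10×18 integer matrix of rank 9; reducing to Smith normal form yields diagonal entries (1,1,1,1,1,1,1,1,1).

The boundary map ∂_2: C_2 → C_1 sends each 2-simplex [p,q,r] to [q,r] − [p,r] + [p,q]. For instance
  ∂[5,8,9] = [8,9] − [5,9] + [5,8],
  ∂[1,8,9] = [8,9] − [1,9] + [1,8].
The 18×6 boundary matrix has rank 6 and Smith normal form diag(1,1,1,1,1,1).

From H_k ≅ ker(∂_k) / im(∂_{k+1}) we obtain:

  H_0: rank C_0 − rank ∂_1 = 10 − 9 = 1, and the invariant factors of ∂_1 are all 1, so H_0 ≅ Z.
  H_1: rank ker ∂_1 − rank ∂_2 = (18 − 9) − 6 = 3, and the invariant factors of ∂_2 are all 1, so H_1 ≅ Z^3.
  H_2: rank ker ∂_2 − rank ∂_3 = (6 − 6) − 0 = 0, and there is no ∂_3, so H_2 ≅ 0.

H_0 ≅ Z,  H_1 ≅ Z^3,  H_2 = 0.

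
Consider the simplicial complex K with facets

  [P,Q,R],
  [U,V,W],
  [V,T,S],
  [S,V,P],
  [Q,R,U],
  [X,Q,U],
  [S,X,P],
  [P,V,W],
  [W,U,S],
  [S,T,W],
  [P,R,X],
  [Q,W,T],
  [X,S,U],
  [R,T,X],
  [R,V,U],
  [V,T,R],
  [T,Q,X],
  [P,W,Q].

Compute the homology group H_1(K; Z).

Take the total order P < Q < R < S < T < U < V < W < X on the vertex set. Then K (dimension 2) consists of the simplices:

  0-simplices (9): P, Q, R, S, T, U, V, W, X
  1-simplices (27): PQ, PR, PS, PV, PW, PX, QR, QT, QU, QW, QX, RT, RU, RV, RX, ST, SU, SV, SW, SX, TV, TW, TX, UV, UW, UX, VW
  2-simplices (18): PQR, PQW, PRX, PSV, PSX, PVW, QRU, QTW, QTX, QUX, RTV, RTX, RUV, STV, STW, SUW, SUX, UVW

Hence C_0 ≅ Z^9, C_1 ≅ Z^27, C_2 ≅ Z^18.

∂_1: C_1 → C_0 maps an edge to its endpoints' difference, ∂[p,q] = q − p. For instance
  ∂SW = W − S.
The 9×27 boundary matrix has rank 8 and Smith normal form diag(1,1,1,1,1,1,1,1).

Boundary ∂_2: C_2 → C_1 sends each 2-simplex [p,q,r] to [q,r] − [p,r] + [p,q]. For instance
  ∂SUX = UX − SX + SU,
  ∂STW = TW − SW + ST.
This gives a 27×18 integer matrix of rank 18; reducing to Smith normal form yields diagonal entries (1,1,1,1,1,1,1,1,1,1,1,1,1,1,1,1,1,2).

Computing H_k = (kernel of ∂_k) / (image of ∂_{k+1}):

  H_1: rank ker ∂_1 − rank ∂_2 = (27 − 8) − 18 = 1, and ∂_2 has invariant factor 2 > 1, so H_1 = Z ⊕ Z/2.

H_1 ≅ Z ⊕ Z/2.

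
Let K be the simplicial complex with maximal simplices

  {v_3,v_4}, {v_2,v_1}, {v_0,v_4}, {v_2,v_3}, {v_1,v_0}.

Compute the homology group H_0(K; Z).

H_0 = Z.

We work with the vertex ordering v_0 < v_1 < v_2 < v_3 < v_4. The simplices of K, each written with vertices in increasing order, are:

  0-simplices (5): [v_0], [v_1], [v_2], [v_3], [v_4]
  1-simplices (5): [v_0,v_1], [v_0,v_4], [v_1,v_2], [v_2,v_3], [v_3,v_4]

giving chain groups C_0 ≅ Z^5, C_1 ≅ Z^5.

Boundary ∂_1: C_1 → C_0 is given by ∂[p,q] = [q] − [p].
This gives a 5×5 integer matrix of rank 4; reducing to Smith normal form yields diagonal entries (1,1,1,1).

From H_k ≅ ker(∂_k) / im(∂_{k+1}) we obtain:

  H_0: rank C_0 − rank ∂_1 = 5 − 4 = 1, and the invariant factors of ∂_1 are all 1, so H_0 ≅ Z.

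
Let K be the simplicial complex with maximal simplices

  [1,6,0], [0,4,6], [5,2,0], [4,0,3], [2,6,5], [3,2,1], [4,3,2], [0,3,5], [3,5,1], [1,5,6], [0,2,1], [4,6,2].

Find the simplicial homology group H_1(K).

We work with the vertex ordering 0 < 1 < 2 < 3 < 4 < 5 < 6. The simplices of K, each written with vertices in increasing order, are:

  0-simplices (7): [0], [1], [2], [3], [4], [5], [6]
  1-simplices (18): [0,1], [0,2], [0,3], [0,4], [0,5], [0,6], [1,2], [1,3], [1,5], [1,6], [2,3], [2,4], [2,5], [2,6], [3,4], [3,5], [4,6], [5,6]
  2-simplices (12): [0,1,2], [0,1,6], [0,2,5], [0,3,4], [0,3,5], [0,4,6], [1,2,3], [1,3,5], [1,5,6], [2,3,4], [2,4,6], [2,5,6]

Hence C_0 ≅ Z^7, C_1 ≅ Z^18, C_2 ≅ Z^12.

∂_1: C_1 → C_0 sends each edge [p,q] (with p < q) to q − p.
As a 7×18 matrix over Z this has rank 6, with invariant factors (1,1,1,1,1,1).

The boundary map ∂_2: C_2 → C_1 maps a triangle to the signed sum of its edges. For instance
  ∂[0,1,6] = [1,6] − [0,6] + [0,1],
  ∂[0,3,5] = [3,5] − [0,5] + [0,3].
The 18×12 boundary matrix has rank 12 and Smith normal form diag(1,1,1,1,1,1,1,1,1,1,1,2).

From H_k ≅ ker(∂_k) / im(∂_{k+1}) we obtain:

  H_1: rank ker ∂_1 − rank ∂_2 = (18 − 6) − 12 = 0, and ∂_2 has invariant factor 2 > 1, so H_1 ≅ Z/2.

H_1 ≅ Z/2.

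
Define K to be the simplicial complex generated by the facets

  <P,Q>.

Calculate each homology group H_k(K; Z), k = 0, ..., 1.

H_0 = Z,  H_1 = 0.

Order the vertices as P < Q. Listing each simplex with vertices in this order, K has dimension 1 with simplices:

  0-simplices (2): P, Q
  1-simplices (1): PQ

Hence C_0 ≅ Z^2, C_1 ≅ Z^1.

The boundary map ∂_1: C_1 → C_0 maps an edge to its endpoints' difference, ∂[p,q] = q − p. For instance
  ∂PQ = Q − P.
As a 2×1 matrix over Z this has rank 1, with invariant factors (1).

Computing H_k = (kernel of ∂_k) / (image of ∂_{k+1}):

  H_0: rank C_0 − rank ∂_1 = 2 − 1 = 1, and the invariant factors of ∂_1 are all 1, so H_0 ≅ Z.
  H_1: rank ker ∂_1 − rank ∂_2 = (1 − 1) − 0 = 0, and there is no ∂_2, so H_1 ≅ 0.

As a check, the Euler characteristic is 2 − 1 = 1, which agrees with 1 − 0 = 1.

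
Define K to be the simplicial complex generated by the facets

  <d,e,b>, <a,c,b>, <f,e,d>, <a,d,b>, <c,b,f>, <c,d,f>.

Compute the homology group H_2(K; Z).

H_2 ≅ 0.

We work with the vertex ordering a < b < c < d < e < f. The simplices of K, each written with vertices in increasing order, are:

  0-simplices (6): a, b, c, d, e, f
  1-simplices (12): ab, ac, ad, bc, bd, be, bf, cd, cf, de, df, ef
  2-simplices (6): abc, abd, bcf, bde, cdf, def

so the chain groups are C_0 ≅ Z^6, C_1 ≅ Z^12, C_2 ≅ Z^6.

The boundary map ∂_1: C_1 → C_0 is given by ∂[p,q] = [q] − [p]. For instance
  ∂ab = b − a.
The 6×12 boundary matrix has rank 5 and Smith normal form diag(1,1,1,1,1).

The boundary map ∂_2: C_2 → C_1 acts by ∂[p,q,r] = [q,r] − [p,r] + [p,q]. For instance
  ∂bde = de − be + bd,
  ∂cdf = df − cf + cd.
The 12×6 boundary matrix has rank 6 and Smith normal form diag(1,1,1,1,1,1).

Reading off H_k = ker ∂_k / im ∂_{k+1}:

  H_2: rank ker ∂_2 − rank ∂_3 = (6 − 6) − 0 = 0, and there is no ∂_3, so H_2 ≅ 0.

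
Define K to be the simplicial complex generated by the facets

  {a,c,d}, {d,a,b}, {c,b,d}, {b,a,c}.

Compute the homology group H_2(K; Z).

H_2 ≅ Z.

Fix the vertex order a < b < c < d and write every simplex with vertices in increasing order. Then dim K = 2 and the simplices of K are:

  0-simplices (4): a, b, c, d
  1-simplices (6): ab, ac, ad, bc, bd, cd
  2-simplices (4): abc, abd, acd, bcd

giving chain groups C_0 ≅ Z^4, C_1 ≅ Z^6, C_2 ≅ Z^4.

∂_1: C_1 → C_0 is given by ∂[p,q] = [q] − [p].
The 4×6 boundary matrix has rank 3 and Smith normal form diag(1,1,1).

∂_2: C_2 → C_1 sends each 2-simplex [p,q,r] to [q,r] − [p,r] + [p,q]. For instance
  ∂acd = cd − ad + ac,
  ∂abd = bd − ad + ab.
The resulting 6×4 matrix has rank 3, and its Smith normal form has invariant factors (1,1,1).

From H_k ≅ ker(∂_k) / im(∂_{k+1}) we obtain:

  H_2: rank ker ∂_2 − rank ∂_3 = (4 − 3) − 0 = 1, and there is no ∂_3, so H_2 ≅ Z.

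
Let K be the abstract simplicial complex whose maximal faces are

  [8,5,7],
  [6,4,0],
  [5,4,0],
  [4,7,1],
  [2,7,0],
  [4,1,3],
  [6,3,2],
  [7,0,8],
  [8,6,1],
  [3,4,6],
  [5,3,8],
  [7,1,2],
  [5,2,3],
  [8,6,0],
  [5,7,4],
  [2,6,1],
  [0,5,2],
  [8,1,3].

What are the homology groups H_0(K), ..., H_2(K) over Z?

Take the total order 0 < 1 < 2 < 3 < 4 < 5 < 6 < 7 < 8 on the vertex set. Then K (dimension 2) consists of the simplices:

  0-simplices (9): [0], [1], [2], [3], [4], [5], [6], [7], [8]
  1-simplices (27): (27 of them)
  2-simplices (18): [0,2,5], [0,2,7], [0,4,5], [0,4,6], [0,6,8], [0,7,8], [1,2,6], [1,2,7], [1,3,4], [1,3,8], [1,4,7], [1,6,8], [2,3,5], [2,3,6], [3,4,6], [3,5,8], [4,5,7], [5,7,8]

so the chain groups are C_0 ≅ Z^9, C_1 ≅ Z^27, C_2 ≅ Z^18.

The boundary map ∂_1: C_1 → C_0 sends each edge [p,q] (with p < q) to q − p.
The resulting 9×27 matrix has rank 8, and its Smith normal form has invariant factors (1,1,1,1,1,1,1,1).

Boundary ∂_2: C_2 → C_1 acts by ∂[p,q,r] = [q,r] − [p,r] + [p,q]. For instance
  ∂[0,4,6] = [4,6] − [0,6] + [0,4],
  ∂[0,2,7] = [2,7] − [0,7] + [0,2].
As a 27×18 matrix over Z this has rank 18, with invariant factors (1,1,1,1,1,1,1,1,1,1,1,1,1,1,1,1,1,2).

Computing H_k = (kernel of ∂_k) / (image of ∂_{k+1}):

  H_0: rank C_0 − rank ∂_1 = 9 − 8 = 1, and the invariant factors of ∂_1 are all 1, so H_0 ≅ Z.
  H_1: rank ker ∂_1 − rank ∂_2 = (27 − 8) − 18 = 1, and ∂_2 has invariant factor 2 > 1, so H_1 ≅ Z ⊕ Z/2Z.
  H_2: rank ker ∂_2 − rank ∂_3 = (18 − 18) − 0 = 0, and there is no ∂_3, so H_2 ≅ 0.

As a check, the Euler characteristic is 9 − 27 + 18 = 0, which agrees with 1 − 1 + 0 = 0.

H_0 = Z,  H_1 = Z ⊕ Z/2Z,  H_2 = 0.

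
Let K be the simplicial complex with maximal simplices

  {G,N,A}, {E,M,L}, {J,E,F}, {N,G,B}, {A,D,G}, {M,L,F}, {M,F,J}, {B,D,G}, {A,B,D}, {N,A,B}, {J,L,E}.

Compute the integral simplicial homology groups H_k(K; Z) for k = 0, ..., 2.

H_0 = Z^2,  H_1 = Z,  H_2 = Z.

Fix the vertex order A < B < D < E < F < G < J < L < M < N and write every simplex with vertices in increasing order. Then dim K = 2 and the simplices of K are:

  0-simplices (10): A, B, D, E, F, G, J, L, M, N
  1-simplices (19): AB, AD, AG, AN, BD, BG, BN, DG, EF, EJ, EL, EM, FJ, FL, FM, GN, JL, JM, LM
  2-simplices (11): ABD, ABN, ADG, AGN, BDG, BGN, EFJ, EJL, ELM, FJM, FLM

Hence C_0 ≅ Z^10, C_1 ≅ Z^19, C_2 ≅ Z^11.

Boundary ∂_1: C_1 → C_0 sends each edge [p,q] (with p < q) to q − p. For instance
  ∂BG = G − B.
As a 10×19 matrix over Z this has rank 8, with invariant factors (1,1,1,1,1,1,1,1).

Boundary ∂_2: C_2 → C_1 sends each 2-simplex [p,q,r] to [q,r] − [p,r] + [p,q]. For instance
  ∂ELM = LM − EM + EL,
  ∂EJL = JL − EL + EJ.
The resulting 19×11 matrix has rank 10, and its Smith normal form has invariant factors (1,1,1,1,1,1,1,1,1,1).

Computing H_k = (kernel of ∂_k) / (image of ∂_{k+1}):

  H_0: rank C_0 − rank ∂_1 = 10 − 8 = 2, and the invariant factors of ∂_1 are all 1, so H_0 = Z^2.
  H_1: rank ker ∂_1 − rank ∂_2 = (19 − 8) − 10 = 1, and the invariant factors of ∂_2 are all 1, so H_1 = Z.
  H_2: rank ker ∂_2 − rank ∂_3 = (11 − 10) − 0 = 1, and there is no ∂_3, so H_2 = Z.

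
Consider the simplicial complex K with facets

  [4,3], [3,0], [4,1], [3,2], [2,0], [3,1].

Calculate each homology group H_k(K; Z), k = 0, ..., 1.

Fix the vertex order 0 < 1 < 2 < 3 < 4 and write every simplex with vertices in increasing order. Then dim K = 1 and the simplices of K are:

  0-simplices (5): [0], [1], [2], [3], [4]
  1-simplices (6): [0,2], [0,3], [1,3], [1,4], [2,3], [3,4]

so the chain groups are C_0 ≅ Z^5, C_1 ≅ Z^6.

Boundary ∂_1: C_1 → C_0 maps an edge to its endpoints' difference, ∂[p,q] = q − p. For instance
  ∂[1,3] = [3] − [1].
This gives a 5×6 integer matrix of rank 4; reducing to Smith normal form yields diagonal entries (1,1,1,1).

Reading off H_k = ker ∂_k / im ∂_{k+1}:

  H_0: rank C_0 − rank ∂_1 = 5 − 4 = 1, and the invariant factors of ∂_1 are all 1, so H_0 ≅ Z.
  H_1: rank ker ∂_1 − rank ∂_2 = (6 − 4) − 0 = 2, and there is no ∂_2, so H_1 ≅ Z^2.

H_0 = Z,  H_1 = Z^2.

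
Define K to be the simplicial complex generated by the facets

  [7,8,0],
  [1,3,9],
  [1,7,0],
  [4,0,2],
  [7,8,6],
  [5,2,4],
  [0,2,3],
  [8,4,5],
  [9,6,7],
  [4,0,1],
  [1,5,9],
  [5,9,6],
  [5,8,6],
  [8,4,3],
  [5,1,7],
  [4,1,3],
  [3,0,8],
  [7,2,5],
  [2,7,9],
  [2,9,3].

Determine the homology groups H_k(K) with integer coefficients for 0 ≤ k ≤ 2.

We work with the vertex ordering 0 < 1 < 2 < 3 < 4 < 5 < 6 < 7 < 8 < 9. The simplices of K, each written with vertices in increasing order, are:

  0-simplices (10): [0], [1], [2], [3], [4], [5], [6], [7], [8], [9]
  1-simplices (30): (30 of them)
  2-simplices (20): (20 of them)

giving chain groups C_0 ≅ Z^10, C_1 ≅ Z^30, C_2 ≅ Z^20.

Boundary ∂_1: C_1 → C_0 sends each edge [p,q] (with p < q) to q − p.
The resulting 10×30 matrix has rank 9, and its Smith normal form has invariant factors (1,1,1,1,1,1,1,1,1).

Boundary ∂_2: C_2 → C_1 acts by ∂[p,q,r] = [q,r] − [p,r] + [p,q]. For instance
  ∂[1,3,9] = [3,9] − [1,9] + [1,3],
  ∂[0,1,4] = [1,4] − [0,4] + [0,1].
The 30×20 boundary matrix has rank 20 and Smith normal form diag(1,1,1,1,1,1,1,1,1,1,1,1,1,1,1,1,1,1,1,2).

From H_k ≅ ker(∂_k) / im(∂_{k+1}) we obtain:

  H_0: rank C_0 − rank ∂_1 = 10 − 9 = 1, and the invariant factors of ∂_1 are all 1, so H_0 ≅ Z.
  H_1: rank ker ∂_1 − rank ∂_2 = (30 − 9) − 20 = 1, and ∂_2 has invariant factor 2 > 1, so H_1 ≅ Z ⊕ Z/2Z.
  H_2: rank ker ∂_2 − rank ∂_3 = (20 − 20) − 0 = 0, and there is no ∂_3, so H_2 ≅ 0.

As a check, the Euler characteristic is 10 − 30 + 20 = 0, which agrees with 1 − 1 + 0 = 0.

H_0 ≅ Z,  H_1 ≅ Z ⊕ Z/2Z,  H_2 = 0.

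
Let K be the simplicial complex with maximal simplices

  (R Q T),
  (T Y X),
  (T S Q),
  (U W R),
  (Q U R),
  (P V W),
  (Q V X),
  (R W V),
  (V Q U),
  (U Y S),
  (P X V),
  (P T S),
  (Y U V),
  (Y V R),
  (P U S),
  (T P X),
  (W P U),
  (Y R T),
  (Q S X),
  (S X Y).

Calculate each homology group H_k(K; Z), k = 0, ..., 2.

H_0 = Z,  H_1 = Z ⊕ Z/2,  H_2 = 0.

Order the vertices as P < Q < R < S < T < U < V < W < X < Y. Listing each simplex with vertices in this order, K has dimension 2 with simplices:

  0-simplices (10): P, Q, R, S, T, U, V, W, X, Y
  1-simplices (30): PS, PT, PU, PV, PW, PX, QR, QS, QT, QU, QV, QX, RT, RU, RV, RW, RY, ST, SU, SX, SY, TX, TY, UV, UW, UY, VW, VX, VY, XY
  2-simplices (20): PST, PSU, PTX, PUW, PVW, PVX, QRT, QRU, QST, QSX, QUV, QVX, RTY, RUW, RVW, RVY, SUY, SXY, TXY, UVY

so the chain groups are C_0 ≅ Z^10, C_1 ≅ Z^30, C_2 ≅ Z^20.

Boundary ∂_1: C_1 → C_0 sends each edge [p,q] (with p < q) to q − p. For instance
  ∂TX = X − T.
The 10×30 boundary matrix has rank 9 and Smith normal form diag(1,1,1,1,1,1,1,1,1).

The boundary map ∂_2: C_2 → C_1 sends each 2-simplex [p,q,r] to [q,r] − [p,r] + [p,q]. For instance
  ∂RVY = VY − RY + RV,
  ∂RUW = UW − RW + RU.
The 30×20 boundary matrix has rank 20 and Smith normal form diag(1,1,1,1,1,1,1,1,1,1,1,1,1,1,1,1,1,1,1,2).

Computing H_k = (kernel of ∂_k) / (image of ∂_{k+1}):

  H_0: rank C_0 − rank ∂_1 = 10 − 9 = 1, and the invariant factors of ∂_1 are all 1, so H_0 = Z.
  H_1: rank ker ∂_1 − rank ∂_2 = (30 − 9) − 20 = 1, and ∂_2 has invariant factor 2 > 1, so H_1 = Z ⊕ Z/2.
  H_2: rank ker ∂_2 − rank ∂_3 = (20 − 20) − 0 = 0, and there is no ∂_3, so H_2 = 0.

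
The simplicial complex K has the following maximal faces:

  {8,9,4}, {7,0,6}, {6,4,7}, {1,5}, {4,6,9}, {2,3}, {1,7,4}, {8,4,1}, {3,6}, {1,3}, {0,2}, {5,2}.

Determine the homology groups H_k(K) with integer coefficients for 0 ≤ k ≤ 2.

We work with the vertex ordering 0 < 1 < 2 < 3 < 4 < 5 < 6 < 7 < 8 < 9. The simplices of K, each written with vertices in increasing order, are:

  0-simplices (10): [0], [1], [2], [3], [4], [5], [6], [7], [8], [9]
  1-simplices (18): [0,2], [0,6], [0,7], [1,3], [1,4], [1,5], [1,7], [1,8], [2,3], [2,5], [3,6], [4,6], [4,7], [4,8], [4,9], [6,7], [6,9], [8,9]
  2-simplices (6): [0,6,7], [1,4,7], [1,4,8], [4,6,7], [4,6,9], [4,8,9]

Hence C_0 ≅ Z^10, C_1 ≅ Z^18, C_2 ≅ Z^6.

∂_1: C_1 → C_0 is given by ∂[p,q] = [q] − [p]. For instance
  ∂[1,5] = [5] − [1].
The 10×18 boundary matrix has rank 9 and Smith normal form diag(1,1,1,1,1,1,1,1,1).

∂_2: C_2 → C_1 acts by ∂[p,q,r] = [q,r] − [p,r] + [p,q]. For instance
  ∂[1,4,8] = [4,8] − [1,8] + [1,4],
  ∂[0,6,7] = [6,7] − [0,7] + [0,6].
The resulting 18×6 matrix has rank 6, and its Smith normal form has invariant factors (1,1,1,1,1,1).

Computing H_k = (kernel of ∂_k) / (image of ∂_{k+1}):

  H_0: rank C_0 − rank ∂_1 = 10 − 9 = 1, and the invariant factors of ∂_1 are all 1, so H_0 ≅ Z.
  H_1: rank ker ∂_1 − rank ∂_2 = (18 − 9) − 6 = 3, and the invariant factors of ∂_2 are all 1, so H_1 ≅ Z^3.
  H_2: rank ker ∂_2 − rank ∂_3 = (6 − 6) − 0 = 0, and there is no ∂_3, so H_2 ≅ 0.

H_0 = Z,  H_1 = Z^3,  H_2 = 0.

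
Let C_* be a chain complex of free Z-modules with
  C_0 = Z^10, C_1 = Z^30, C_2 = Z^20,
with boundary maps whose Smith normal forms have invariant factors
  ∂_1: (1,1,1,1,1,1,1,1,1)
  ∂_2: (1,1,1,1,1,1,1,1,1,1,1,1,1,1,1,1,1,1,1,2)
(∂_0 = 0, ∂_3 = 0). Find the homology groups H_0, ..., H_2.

H_0: b_0 = 10 − 0 − 9 = 1; torsion from ∂_1 factors > 1: none. So H_0 = Z.
H_1: b_1 = 30 − 9 − 20 = 1; torsion from ∂_2 factors > 1: [2]. So H_1 = Z ⊕ Z/2.
H_2: b_2 = 20 − 20 − 0 = 0; torsion from ∂_3 factors > 1: none. So H_2 = 0.

H_0 = Z,  H_1 = Z ⊕ Z/2,  H_2 = 0.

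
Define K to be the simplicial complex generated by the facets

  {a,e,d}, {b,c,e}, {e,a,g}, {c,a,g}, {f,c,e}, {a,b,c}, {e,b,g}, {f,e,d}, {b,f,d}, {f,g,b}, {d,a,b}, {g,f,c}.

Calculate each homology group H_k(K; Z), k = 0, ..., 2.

H_0 = Z,  H_1 = Z/2,  H_2 = 0.

We work with the vertex ordering a < b < c < d < e < f < g. The simplices of K, each written with vertices in increasing order, are:

  0-simplices (7): a, b, c, d, e, f, g
  1-simplices (18): ab, ac, ad, ae, ag, bc, bd, be, bf, bg, ce, cf, cg, de, df, ef, eg, fg
  2-simplices (12): abc, abd, acg, ade, aeg, bce, bdf, beg, bfg, cef, cfg, def

giving chain groups C_0 ≅ Z^7, C_1 ≅ Z^18, C_2 ≅ Z^12.

Boundary ∂_1: C_1 → C_0 maps an edge to its endpoints' difference, ∂[p,q] = q − p. For instance
  ∂cf = f − c.
This gives a 7×18 integer matrix of rank 6; reducing to Smith normal form yields diagonal entries (1,1,1,1,1,1).

Boundary ∂_2: C_2 → C_1 sends each 2-simplex [p,q,r] to [q,r] − [p,r] + [p,q]. For instance
  ∂beg = eg − bg + be,
  ∂abc = bc − ac + ab.
The resulting 18×12 matrix has rank 12, and its Smith normal form has invariant factors (1,1,1,1,1,1,1,1,1,1,1,2).

Reading off H_k = ker ∂_k / im ∂_{k+1}:

  H_0: rank C_0 − rank ∂_1 = 7 − 6 = 1, and the invariant factors of ∂_1 are all 1, so H_0 ≅ Z.
  H_1: rank ker ∂_1 − rank ∂_2 = (18 − 6) − 12 = 0, and ∂_2 has invariant factor 2 > 1, so H_1 ≅ Z/2.
  H_2: rank ker ∂_2 − rank ∂_3 = (12 − 12) − 0 = 0, and there is no ∂_3, so H_2 ≅ 0.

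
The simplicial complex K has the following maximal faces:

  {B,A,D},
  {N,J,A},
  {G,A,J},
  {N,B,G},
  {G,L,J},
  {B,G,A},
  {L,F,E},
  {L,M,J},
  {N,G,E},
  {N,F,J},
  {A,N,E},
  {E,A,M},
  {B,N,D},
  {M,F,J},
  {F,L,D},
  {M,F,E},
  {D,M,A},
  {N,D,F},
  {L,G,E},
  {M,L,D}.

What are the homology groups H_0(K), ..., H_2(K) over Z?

Order the vertices as A < B < D < E < F < G < J < L < M < N. Listing each simplex with vertices in this order, K has dimension 2 with simplices:

  0-simplices (10): A, B, D, E, F, G, J, L, M, N
  1-simplices (30): AB, AD, AE, AG, AJ, AM, AN, BD, BG, BN, DF, DL, DM, DN, EF, EG, EL, EM, EN, FJ, FL, FM, FN, GJ, GL, GN, JL, JM, JN, LM
  2-simplices (20): ABD, ABG, ADM, AEM, AEN, AGJ, AJN, BDN, BGN, DFL, DFN, DLM, EFL, EFM, EGL, EGN, FJM, FJN, GJL, JLM

Hence C_0 ≅ Z^10, C_1 ≅ Z^30, C_2 ≅ Z^20.

The boundary map ∂_1: C_1 → C_0 maps an edge to its endpoints' difference, ∂[p,q] = q − p. For instance
  ∂BD = D − B.
As a 10×30 matrix over Z this has rank 9, with invariant factors (1,1,1,1,1,1,1,1,1).

∂_2: C_2 → C_1 acts by ∂[p,q,r] = [q,r] − [p,r] + [p,q]. For instance
  ∂GJL = JL − GL + GJ,
  ∂DFN = FN − DN + DF.
The 30×20 boundary matrix has rank 20 and Smith normal form diag(1,1,1,1,1,1,1,1,1,1,1,1,1,1,1,1,1,1,1,2).

From H_k ≅ ker(∂_k) / im(∂_{k+1}) we obtain:

  H_0: rank C_0 − rank ∂_1 = 10 − 9 = 1, and the invariant factors of ∂_1 are all 1, so H_0 ≅ Z.
  H_1: rank ker ∂_1 − rank ∂_2 = (30 − 9) − 20 = 1, and ∂_2 has invariant factor 2 > 1, so H_1 ≅ Z × Z/2.
  H_2: rank ker ∂_2 − rank ∂_3 = (20 − 20) − 0 = 0, and there is no ∂_3, so H_2 ≅ 0.

As a check, the Euler characteristic is 10 − 30 + 20 = 0, which agrees with 1 − 1 + 0 = 0.

H_0 ≅ Z,  H_1 ≅ Z × Z/2,  H_2 = 0.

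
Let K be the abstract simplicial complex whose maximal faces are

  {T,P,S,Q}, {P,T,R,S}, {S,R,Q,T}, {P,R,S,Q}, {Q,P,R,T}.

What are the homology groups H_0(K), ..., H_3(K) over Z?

Take the total order P < Q < R < S < T on the vertex set. Then K (dimension 3) consists of the simplices:

  0-simplices (5): P, Q, R, S, T
  1-simplices (10): PQ, PR, PS, PT, QR, QS, QT, RS, RT, ST
  2-simplices (10): PQR, PQS, PQT, PRS, PRT, PST, QRS, QRT, QST, RST
  3-simplices (5): PQRS, PQRT, PQST, PRST, QRST

giving chain groups C_0 ≅ Z^5, C_1 ≅ Z^10, C_2 ≅ Z^10, C_3 ≅ Z^5.

Boundary ∂_1: C_1 → C_0 maps an edge to its endpoints' difference, ∂[p,q] = q − p.
This gives a 5×10 integer matrix of rank 4; reducing to Smith normal form yields diagonal entries (1,1,1,1).

The boundary map ∂_2: C_2 → C_1 maps a triangle to the signed sum of its edges. For instance
  ∂QST = ST − QT + QS,
  ∂QRT = RT − QT + QR.
The 10×10 boundary matrix has rank 6 and Smith normal form diag(1,1,1,1,1,1).

The boundary map ∂_3: C_3 → C_2 sends each 3-simplex σ to the alternating sum Σ_i (−1)^i (σ with its i-th vertex removed). For instance
  ∂QRST = RST − QST + QRT − QRS,
  ∂PQRS = QRS − PRS + PQS − PQR.
The 10×5 boundary matrix has rank 4 and Smith normal form diag(1,1,1,1).

From H_k ≅ ker(∂_k) / im(∂_{k+1}) we obtain:

  H_0: rank C_0 − rank ∂_1 = 5 − 4 = 1, and the invariant factors of ∂_1 are all 1, so H_0 = Z.
  H_1: rank ker ∂_1 − rank ∂_2 = (10 − 4) − 6 = 0, and the invariant factors of ∂_2 are all 1, so H_1 = 0.
  H_2: rank ker ∂_2 − rank ∂_3 = (10 − 6) − 4 = 0, and the invariant factors of ∂_3 are all 1, so H_2 = 0.
  H_3: rank ker ∂_3 − rank ∂_4 = (5 − 4) − 0 = 1, and there is no ∂_4, so H_3 = Z.

H_0 ≅ Z,  H_1 = 0,  H_2 = 0,  H_3 ≅ Z.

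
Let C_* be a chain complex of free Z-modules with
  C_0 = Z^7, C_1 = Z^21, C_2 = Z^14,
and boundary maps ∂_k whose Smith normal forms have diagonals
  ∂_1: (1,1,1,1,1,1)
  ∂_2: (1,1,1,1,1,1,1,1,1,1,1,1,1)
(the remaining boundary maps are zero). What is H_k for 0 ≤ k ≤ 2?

H_0 ≅ Z,  H_1 ≅ Z^2,  H_2 ≅ Z.

H_0: b_0 = 7 − 0 − 6 = 1; torsion from ∂_1 factors > 1: none. So H_0 ≅ Z.
H_1: b_1 = 21 − 6 − 13 = 2; torsion from ∂_2 factors > 1: none. So H_1 ≅ Z^2.
H_2: b_2 = 14 − 13 − 0 = 1; torsion from ∂_3 factors > 1: none. So H_2 ≅ Z.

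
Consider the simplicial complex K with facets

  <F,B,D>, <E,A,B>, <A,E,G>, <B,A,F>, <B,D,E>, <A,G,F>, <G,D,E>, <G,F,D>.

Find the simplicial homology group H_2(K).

We work with the vertex ordering A < B < D < E < F < G. The simplices of K, each written with vertices in increasing order, are:

  0-simplices (6): A, B, D, E, F, G
  1-simplices (12): AB, AE, AF, AG, BD, BE, BF, DE, DF, DG, EG, FG
  2-simplices (8): ABE, ABF, AEG, AFG, BDE, BDF, DEG, DFG

giving chain groups C_0 ≅ Z^6, C_1 ≅ Z^12, C_2 ≅ Z^8.

The boundary map ∂_1: C_1 → C_0 sends each edge [p,q] (with p < q) to q − p. For instance
  ∂AB = B − A.
This gives a 6×12 integer matrix of rank 5; reducing to Smith normal form yields diagonal entries (1,1,1,1,1).

∂_2: C_2 → C_1 maps a triangle to the signed sum of its edges. For instance
  ∂AFG = FG − AG + AF,
  ∂ABE = BE − AE + AB.
As a 12×8 matrix over Z this has rank 7, with invariant factors (1,1,1,1,1,1,1).

Reading off H_k = ker ∂_k / im ∂_{k+1}:

  H_2: rank ker ∂_2 − rank ∂_3 = (8 − 7) − 0 = 1, and there is no ∂_3, so H_2 = Z.

(K is a triangulation of the 2-sphere S^2.)

H_2 = Z.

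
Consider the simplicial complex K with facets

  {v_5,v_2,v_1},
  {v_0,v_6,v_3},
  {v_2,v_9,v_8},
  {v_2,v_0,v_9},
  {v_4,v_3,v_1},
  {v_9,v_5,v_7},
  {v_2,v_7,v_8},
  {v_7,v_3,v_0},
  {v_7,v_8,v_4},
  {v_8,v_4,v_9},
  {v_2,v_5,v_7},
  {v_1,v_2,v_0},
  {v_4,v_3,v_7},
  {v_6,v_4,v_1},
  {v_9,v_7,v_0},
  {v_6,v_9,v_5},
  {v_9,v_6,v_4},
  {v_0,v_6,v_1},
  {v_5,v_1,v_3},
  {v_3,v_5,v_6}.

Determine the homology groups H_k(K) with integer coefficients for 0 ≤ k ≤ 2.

H_0 = Z,  H_1 = Z ⊕ Z_2,  H_2 = 0.

Fix the vertex order v_0 < v_1 < v_2 < v_3 < v_4 < v_5 < v_6 < v_7 < v_8 < v_9 and write every simplex with vertices in increasing order. Then dim K = 2 and the simplices of K are:

  0-simplices (10): [v_0], [v_1], [v_2], [v_3], [v_4], [v_5], [v_6], [v_7], [v_8], [v_9]
  1-simplices (30): (30 of them)
  2-simplices (20): (20 of them)

Hence C_0 ≅ Z^10, C_1 ≅ Z^30, C_2 ≅ Z^20.

Boundary ∂_1: C_1 → C_0 sends each edge [p,q] (with p < q) to q − p. For instance
  ∂[v_0,v_6] = [v_6] − [v_0].
The resulting 10×30 matrix has rank 9, and its Smith normal form has invariant factors (1,1,1,1,1,1,1,1,1).

Boundary ∂_2: C_2 → C_1 sends each 2-simplex [p,q,r] to [q,r] − [p,r] + [p,q]. For instance
  ∂[v_3,v_4,v_7] = [v_4,v_7] − [v_3,v_7] + [v_3,v_4],
  ∂[v_1,v_3,v_4] = [v_3,v_4] − [v_1,v_4] + [v_1,v_3].
The 30×20 boundary matrix has rank 20 and Smith normal form diag(1,1,1,1,1,1,1,1,1,1,1,1,1,1,1,1,1,1,1,2).

Computing H_k = (kernel of ∂_k) / (image of ∂_{k+1}):

  H_0: rank C_0 − rank ∂_1 = 10 − 9 = 1, and the invariant factors of ∂_1 are all 1, so H_0 ≅ Z.
  H_1: rank ker ∂_1 − rank ∂_2 = (30 − 9) − 20 = 1, and ∂_2 has invariant factor 2 > 1, so H_1 ≅ Z ⊕ Z_2.
  H_2: rank ker ∂_2 − rank ∂_3 = (20 − 20) − 0 = 0, and there is no ∂_3, so H_2 ≅ 0.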